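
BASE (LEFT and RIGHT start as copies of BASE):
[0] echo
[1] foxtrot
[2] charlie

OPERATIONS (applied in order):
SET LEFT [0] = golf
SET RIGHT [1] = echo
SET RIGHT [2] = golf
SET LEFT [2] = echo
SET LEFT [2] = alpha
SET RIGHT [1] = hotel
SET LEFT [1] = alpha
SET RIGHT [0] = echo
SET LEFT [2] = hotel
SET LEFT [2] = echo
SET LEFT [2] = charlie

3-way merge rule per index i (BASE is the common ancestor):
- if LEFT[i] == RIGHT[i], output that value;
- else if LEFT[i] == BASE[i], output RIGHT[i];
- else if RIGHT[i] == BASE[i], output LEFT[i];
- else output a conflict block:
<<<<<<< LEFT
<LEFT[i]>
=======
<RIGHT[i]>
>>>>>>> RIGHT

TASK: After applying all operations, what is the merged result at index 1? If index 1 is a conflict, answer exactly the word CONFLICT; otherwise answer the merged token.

Answer: CONFLICT

Derivation:
Final LEFT:  [golf, alpha, charlie]
Final RIGHT: [echo, hotel, golf]
i=0: L=golf, R=echo=BASE -> take LEFT -> golf
i=1: BASE=foxtrot L=alpha R=hotel all differ -> CONFLICT
i=2: L=charlie=BASE, R=golf -> take RIGHT -> golf
Index 1 -> CONFLICT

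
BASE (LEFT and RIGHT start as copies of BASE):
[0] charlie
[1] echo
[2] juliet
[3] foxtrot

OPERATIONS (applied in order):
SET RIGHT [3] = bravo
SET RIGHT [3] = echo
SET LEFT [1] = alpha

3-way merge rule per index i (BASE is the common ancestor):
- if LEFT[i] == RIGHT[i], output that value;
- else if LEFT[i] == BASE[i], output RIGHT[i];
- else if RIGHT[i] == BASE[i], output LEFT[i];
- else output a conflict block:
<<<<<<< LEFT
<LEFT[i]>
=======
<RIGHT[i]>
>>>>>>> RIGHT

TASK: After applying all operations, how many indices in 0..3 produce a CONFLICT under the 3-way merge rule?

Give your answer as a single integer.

Final LEFT:  [charlie, alpha, juliet, foxtrot]
Final RIGHT: [charlie, echo, juliet, echo]
i=0: L=charlie R=charlie -> agree -> charlie
i=1: L=alpha, R=echo=BASE -> take LEFT -> alpha
i=2: L=juliet R=juliet -> agree -> juliet
i=3: L=foxtrot=BASE, R=echo -> take RIGHT -> echo
Conflict count: 0

Answer: 0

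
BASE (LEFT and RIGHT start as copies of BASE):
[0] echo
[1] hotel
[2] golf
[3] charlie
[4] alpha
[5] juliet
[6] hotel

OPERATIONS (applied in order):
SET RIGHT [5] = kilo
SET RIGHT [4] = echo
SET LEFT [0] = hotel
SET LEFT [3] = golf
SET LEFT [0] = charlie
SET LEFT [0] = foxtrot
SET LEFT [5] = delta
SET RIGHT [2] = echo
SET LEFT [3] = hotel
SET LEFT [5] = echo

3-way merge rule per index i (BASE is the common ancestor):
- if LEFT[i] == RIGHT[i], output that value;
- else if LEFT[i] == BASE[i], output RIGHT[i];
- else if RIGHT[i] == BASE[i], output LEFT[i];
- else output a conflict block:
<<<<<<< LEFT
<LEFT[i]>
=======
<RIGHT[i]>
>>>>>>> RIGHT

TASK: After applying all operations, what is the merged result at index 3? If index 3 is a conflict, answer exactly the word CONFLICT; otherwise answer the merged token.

Answer: hotel

Derivation:
Final LEFT:  [foxtrot, hotel, golf, hotel, alpha, echo, hotel]
Final RIGHT: [echo, hotel, echo, charlie, echo, kilo, hotel]
i=0: L=foxtrot, R=echo=BASE -> take LEFT -> foxtrot
i=1: L=hotel R=hotel -> agree -> hotel
i=2: L=golf=BASE, R=echo -> take RIGHT -> echo
i=3: L=hotel, R=charlie=BASE -> take LEFT -> hotel
i=4: L=alpha=BASE, R=echo -> take RIGHT -> echo
i=5: BASE=juliet L=echo R=kilo all differ -> CONFLICT
i=6: L=hotel R=hotel -> agree -> hotel
Index 3 -> hotel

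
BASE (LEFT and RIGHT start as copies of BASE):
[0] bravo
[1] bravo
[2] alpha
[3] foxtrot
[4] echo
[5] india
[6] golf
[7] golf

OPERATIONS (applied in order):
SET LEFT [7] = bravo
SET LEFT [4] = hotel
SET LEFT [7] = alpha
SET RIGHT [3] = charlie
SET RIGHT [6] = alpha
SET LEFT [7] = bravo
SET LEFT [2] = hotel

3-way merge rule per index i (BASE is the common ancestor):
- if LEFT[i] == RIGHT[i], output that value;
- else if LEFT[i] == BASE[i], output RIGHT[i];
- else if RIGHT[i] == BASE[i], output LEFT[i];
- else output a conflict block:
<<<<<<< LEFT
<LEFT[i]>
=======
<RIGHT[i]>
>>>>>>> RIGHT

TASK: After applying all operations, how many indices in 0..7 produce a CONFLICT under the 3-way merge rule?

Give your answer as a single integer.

Answer: 0

Derivation:
Final LEFT:  [bravo, bravo, hotel, foxtrot, hotel, india, golf, bravo]
Final RIGHT: [bravo, bravo, alpha, charlie, echo, india, alpha, golf]
i=0: L=bravo R=bravo -> agree -> bravo
i=1: L=bravo R=bravo -> agree -> bravo
i=2: L=hotel, R=alpha=BASE -> take LEFT -> hotel
i=3: L=foxtrot=BASE, R=charlie -> take RIGHT -> charlie
i=4: L=hotel, R=echo=BASE -> take LEFT -> hotel
i=5: L=india R=india -> agree -> india
i=6: L=golf=BASE, R=alpha -> take RIGHT -> alpha
i=7: L=bravo, R=golf=BASE -> take LEFT -> bravo
Conflict count: 0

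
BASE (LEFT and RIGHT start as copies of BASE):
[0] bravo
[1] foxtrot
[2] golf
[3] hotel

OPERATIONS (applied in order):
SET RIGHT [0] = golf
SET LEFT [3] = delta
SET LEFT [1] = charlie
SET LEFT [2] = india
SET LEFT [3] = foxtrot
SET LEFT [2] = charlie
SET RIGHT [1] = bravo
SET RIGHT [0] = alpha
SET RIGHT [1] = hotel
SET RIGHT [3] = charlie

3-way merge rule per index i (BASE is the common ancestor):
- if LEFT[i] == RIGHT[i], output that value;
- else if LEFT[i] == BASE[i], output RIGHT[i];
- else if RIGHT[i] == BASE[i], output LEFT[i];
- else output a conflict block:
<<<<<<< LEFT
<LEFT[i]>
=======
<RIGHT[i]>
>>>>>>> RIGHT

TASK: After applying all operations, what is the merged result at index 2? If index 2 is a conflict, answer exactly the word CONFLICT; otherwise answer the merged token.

Answer: charlie

Derivation:
Final LEFT:  [bravo, charlie, charlie, foxtrot]
Final RIGHT: [alpha, hotel, golf, charlie]
i=0: L=bravo=BASE, R=alpha -> take RIGHT -> alpha
i=1: BASE=foxtrot L=charlie R=hotel all differ -> CONFLICT
i=2: L=charlie, R=golf=BASE -> take LEFT -> charlie
i=3: BASE=hotel L=foxtrot R=charlie all differ -> CONFLICT
Index 2 -> charlie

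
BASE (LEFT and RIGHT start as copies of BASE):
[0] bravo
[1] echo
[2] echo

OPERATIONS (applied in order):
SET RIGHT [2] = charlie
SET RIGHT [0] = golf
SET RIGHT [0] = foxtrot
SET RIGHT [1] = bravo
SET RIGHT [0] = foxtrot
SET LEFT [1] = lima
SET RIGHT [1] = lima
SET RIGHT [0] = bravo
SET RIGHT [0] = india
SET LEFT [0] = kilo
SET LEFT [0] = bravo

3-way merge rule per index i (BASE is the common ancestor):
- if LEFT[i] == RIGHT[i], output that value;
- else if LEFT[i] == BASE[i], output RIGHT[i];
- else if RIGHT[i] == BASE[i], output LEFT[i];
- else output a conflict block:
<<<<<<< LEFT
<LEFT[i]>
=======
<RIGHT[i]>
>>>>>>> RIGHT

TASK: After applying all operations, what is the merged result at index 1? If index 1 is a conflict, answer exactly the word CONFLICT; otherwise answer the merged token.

Answer: lima

Derivation:
Final LEFT:  [bravo, lima, echo]
Final RIGHT: [india, lima, charlie]
i=0: L=bravo=BASE, R=india -> take RIGHT -> india
i=1: L=lima R=lima -> agree -> lima
i=2: L=echo=BASE, R=charlie -> take RIGHT -> charlie
Index 1 -> lima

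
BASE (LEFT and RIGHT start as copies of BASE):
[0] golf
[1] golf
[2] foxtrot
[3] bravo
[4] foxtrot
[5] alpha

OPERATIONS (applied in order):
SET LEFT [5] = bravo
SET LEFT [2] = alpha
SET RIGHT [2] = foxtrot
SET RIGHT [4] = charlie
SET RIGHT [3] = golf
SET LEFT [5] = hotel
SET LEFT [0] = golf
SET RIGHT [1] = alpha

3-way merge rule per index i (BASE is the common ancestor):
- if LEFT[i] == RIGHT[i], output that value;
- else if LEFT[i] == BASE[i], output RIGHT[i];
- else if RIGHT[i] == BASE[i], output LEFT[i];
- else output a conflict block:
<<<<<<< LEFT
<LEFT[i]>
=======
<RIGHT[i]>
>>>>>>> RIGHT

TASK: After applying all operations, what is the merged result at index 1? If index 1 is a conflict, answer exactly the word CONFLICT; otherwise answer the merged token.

Answer: alpha

Derivation:
Final LEFT:  [golf, golf, alpha, bravo, foxtrot, hotel]
Final RIGHT: [golf, alpha, foxtrot, golf, charlie, alpha]
i=0: L=golf R=golf -> agree -> golf
i=1: L=golf=BASE, R=alpha -> take RIGHT -> alpha
i=2: L=alpha, R=foxtrot=BASE -> take LEFT -> alpha
i=3: L=bravo=BASE, R=golf -> take RIGHT -> golf
i=4: L=foxtrot=BASE, R=charlie -> take RIGHT -> charlie
i=5: L=hotel, R=alpha=BASE -> take LEFT -> hotel
Index 1 -> alpha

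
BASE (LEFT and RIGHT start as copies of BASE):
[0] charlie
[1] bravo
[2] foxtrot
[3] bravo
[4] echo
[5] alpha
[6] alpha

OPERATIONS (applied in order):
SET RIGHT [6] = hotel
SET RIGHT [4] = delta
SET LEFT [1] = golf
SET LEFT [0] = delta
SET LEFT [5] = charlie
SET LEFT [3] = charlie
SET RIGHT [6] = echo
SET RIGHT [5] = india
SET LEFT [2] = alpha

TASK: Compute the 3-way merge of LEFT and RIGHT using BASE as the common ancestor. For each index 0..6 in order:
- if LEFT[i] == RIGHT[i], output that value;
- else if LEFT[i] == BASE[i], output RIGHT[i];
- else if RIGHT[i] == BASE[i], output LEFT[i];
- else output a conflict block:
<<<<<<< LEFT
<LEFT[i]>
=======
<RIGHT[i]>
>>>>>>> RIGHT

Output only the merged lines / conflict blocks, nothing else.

Answer: delta
golf
alpha
charlie
delta
<<<<<<< LEFT
charlie
=======
india
>>>>>>> RIGHT
echo

Derivation:
Final LEFT:  [delta, golf, alpha, charlie, echo, charlie, alpha]
Final RIGHT: [charlie, bravo, foxtrot, bravo, delta, india, echo]
i=0: L=delta, R=charlie=BASE -> take LEFT -> delta
i=1: L=golf, R=bravo=BASE -> take LEFT -> golf
i=2: L=alpha, R=foxtrot=BASE -> take LEFT -> alpha
i=3: L=charlie, R=bravo=BASE -> take LEFT -> charlie
i=4: L=echo=BASE, R=delta -> take RIGHT -> delta
i=5: BASE=alpha L=charlie R=india all differ -> CONFLICT
i=6: L=alpha=BASE, R=echo -> take RIGHT -> echo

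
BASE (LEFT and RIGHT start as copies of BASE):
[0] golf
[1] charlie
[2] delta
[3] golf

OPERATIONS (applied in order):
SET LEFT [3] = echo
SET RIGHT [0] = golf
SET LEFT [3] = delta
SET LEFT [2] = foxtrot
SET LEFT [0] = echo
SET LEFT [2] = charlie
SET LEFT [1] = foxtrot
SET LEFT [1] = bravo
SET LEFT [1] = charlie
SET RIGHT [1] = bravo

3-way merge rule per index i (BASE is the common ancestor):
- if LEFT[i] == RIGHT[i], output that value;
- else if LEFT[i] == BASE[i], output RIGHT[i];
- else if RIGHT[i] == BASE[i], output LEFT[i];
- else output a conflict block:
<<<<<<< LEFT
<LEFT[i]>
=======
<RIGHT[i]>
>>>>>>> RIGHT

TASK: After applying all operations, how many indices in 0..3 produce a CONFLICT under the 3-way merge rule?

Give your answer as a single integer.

Answer: 0

Derivation:
Final LEFT:  [echo, charlie, charlie, delta]
Final RIGHT: [golf, bravo, delta, golf]
i=0: L=echo, R=golf=BASE -> take LEFT -> echo
i=1: L=charlie=BASE, R=bravo -> take RIGHT -> bravo
i=2: L=charlie, R=delta=BASE -> take LEFT -> charlie
i=3: L=delta, R=golf=BASE -> take LEFT -> delta
Conflict count: 0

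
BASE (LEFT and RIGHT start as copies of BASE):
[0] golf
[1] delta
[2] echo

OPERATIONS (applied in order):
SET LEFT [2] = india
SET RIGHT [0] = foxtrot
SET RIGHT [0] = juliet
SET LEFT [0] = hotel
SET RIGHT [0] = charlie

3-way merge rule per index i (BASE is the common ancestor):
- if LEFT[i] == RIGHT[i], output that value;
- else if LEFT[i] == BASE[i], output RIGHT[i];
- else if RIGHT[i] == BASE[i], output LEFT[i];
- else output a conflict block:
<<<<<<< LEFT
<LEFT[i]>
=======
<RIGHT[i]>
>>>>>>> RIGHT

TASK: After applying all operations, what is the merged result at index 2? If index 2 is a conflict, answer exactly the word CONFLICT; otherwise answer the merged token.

Final LEFT:  [hotel, delta, india]
Final RIGHT: [charlie, delta, echo]
i=0: BASE=golf L=hotel R=charlie all differ -> CONFLICT
i=1: L=delta R=delta -> agree -> delta
i=2: L=india, R=echo=BASE -> take LEFT -> india
Index 2 -> india

Answer: india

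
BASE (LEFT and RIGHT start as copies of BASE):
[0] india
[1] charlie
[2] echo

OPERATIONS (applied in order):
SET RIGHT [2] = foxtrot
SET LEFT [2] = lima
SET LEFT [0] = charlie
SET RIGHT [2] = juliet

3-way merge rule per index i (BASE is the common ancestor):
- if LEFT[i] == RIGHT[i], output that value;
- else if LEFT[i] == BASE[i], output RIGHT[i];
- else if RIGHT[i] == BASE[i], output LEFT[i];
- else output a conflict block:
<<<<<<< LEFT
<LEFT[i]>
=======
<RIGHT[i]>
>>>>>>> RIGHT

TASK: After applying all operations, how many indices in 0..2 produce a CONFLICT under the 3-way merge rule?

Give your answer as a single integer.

Answer: 1

Derivation:
Final LEFT:  [charlie, charlie, lima]
Final RIGHT: [india, charlie, juliet]
i=0: L=charlie, R=india=BASE -> take LEFT -> charlie
i=1: L=charlie R=charlie -> agree -> charlie
i=2: BASE=echo L=lima R=juliet all differ -> CONFLICT
Conflict count: 1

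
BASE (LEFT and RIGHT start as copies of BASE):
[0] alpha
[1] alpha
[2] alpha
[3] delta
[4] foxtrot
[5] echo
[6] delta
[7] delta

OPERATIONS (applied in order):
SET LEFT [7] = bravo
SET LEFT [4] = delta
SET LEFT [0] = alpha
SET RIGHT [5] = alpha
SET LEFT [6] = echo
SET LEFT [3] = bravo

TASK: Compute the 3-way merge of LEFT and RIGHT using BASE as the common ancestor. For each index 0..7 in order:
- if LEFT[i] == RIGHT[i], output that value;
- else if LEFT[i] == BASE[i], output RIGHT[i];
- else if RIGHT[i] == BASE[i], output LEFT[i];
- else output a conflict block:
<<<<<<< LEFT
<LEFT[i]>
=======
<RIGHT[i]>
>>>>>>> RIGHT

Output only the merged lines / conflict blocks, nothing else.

Final LEFT:  [alpha, alpha, alpha, bravo, delta, echo, echo, bravo]
Final RIGHT: [alpha, alpha, alpha, delta, foxtrot, alpha, delta, delta]
i=0: L=alpha R=alpha -> agree -> alpha
i=1: L=alpha R=alpha -> agree -> alpha
i=2: L=alpha R=alpha -> agree -> alpha
i=3: L=bravo, R=delta=BASE -> take LEFT -> bravo
i=4: L=delta, R=foxtrot=BASE -> take LEFT -> delta
i=5: L=echo=BASE, R=alpha -> take RIGHT -> alpha
i=6: L=echo, R=delta=BASE -> take LEFT -> echo
i=7: L=bravo, R=delta=BASE -> take LEFT -> bravo

Answer: alpha
alpha
alpha
bravo
delta
alpha
echo
bravo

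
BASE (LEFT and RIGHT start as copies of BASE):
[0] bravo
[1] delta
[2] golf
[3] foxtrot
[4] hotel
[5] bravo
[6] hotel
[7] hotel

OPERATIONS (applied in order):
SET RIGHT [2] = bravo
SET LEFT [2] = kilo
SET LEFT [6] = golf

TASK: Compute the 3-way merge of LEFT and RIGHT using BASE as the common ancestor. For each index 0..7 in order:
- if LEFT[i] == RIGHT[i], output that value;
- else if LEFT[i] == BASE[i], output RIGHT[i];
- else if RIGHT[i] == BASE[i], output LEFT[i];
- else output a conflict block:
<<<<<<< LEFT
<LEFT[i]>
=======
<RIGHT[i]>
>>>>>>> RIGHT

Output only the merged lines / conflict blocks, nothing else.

Final LEFT:  [bravo, delta, kilo, foxtrot, hotel, bravo, golf, hotel]
Final RIGHT: [bravo, delta, bravo, foxtrot, hotel, bravo, hotel, hotel]
i=0: L=bravo R=bravo -> agree -> bravo
i=1: L=delta R=delta -> agree -> delta
i=2: BASE=golf L=kilo R=bravo all differ -> CONFLICT
i=3: L=foxtrot R=foxtrot -> agree -> foxtrot
i=4: L=hotel R=hotel -> agree -> hotel
i=5: L=bravo R=bravo -> agree -> bravo
i=6: L=golf, R=hotel=BASE -> take LEFT -> golf
i=7: L=hotel R=hotel -> agree -> hotel

Answer: bravo
delta
<<<<<<< LEFT
kilo
=======
bravo
>>>>>>> RIGHT
foxtrot
hotel
bravo
golf
hotel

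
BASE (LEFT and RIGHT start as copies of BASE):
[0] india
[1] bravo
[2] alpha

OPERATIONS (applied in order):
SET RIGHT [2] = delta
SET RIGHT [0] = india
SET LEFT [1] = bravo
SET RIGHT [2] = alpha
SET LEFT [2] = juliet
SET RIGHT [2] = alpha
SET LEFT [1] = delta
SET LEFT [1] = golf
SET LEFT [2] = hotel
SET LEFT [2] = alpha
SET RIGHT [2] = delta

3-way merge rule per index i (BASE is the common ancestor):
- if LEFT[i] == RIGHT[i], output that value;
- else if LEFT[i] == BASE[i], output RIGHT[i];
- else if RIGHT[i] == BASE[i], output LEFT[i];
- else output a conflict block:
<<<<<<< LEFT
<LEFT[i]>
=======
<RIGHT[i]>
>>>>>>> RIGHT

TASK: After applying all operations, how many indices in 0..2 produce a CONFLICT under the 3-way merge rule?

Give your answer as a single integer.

Answer: 0

Derivation:
Final LEFT:  [india, golf, alpha]
Final RIGHT: [india, bravo, delta]
i=0: L=india R=india -> agree -> india
i=1: L=golf, R=bravo=BASE -> take LEFT -> golf
i=2: L=alpha=BASE, R=delta -> take RIGHT -> delta
Conflict count: 0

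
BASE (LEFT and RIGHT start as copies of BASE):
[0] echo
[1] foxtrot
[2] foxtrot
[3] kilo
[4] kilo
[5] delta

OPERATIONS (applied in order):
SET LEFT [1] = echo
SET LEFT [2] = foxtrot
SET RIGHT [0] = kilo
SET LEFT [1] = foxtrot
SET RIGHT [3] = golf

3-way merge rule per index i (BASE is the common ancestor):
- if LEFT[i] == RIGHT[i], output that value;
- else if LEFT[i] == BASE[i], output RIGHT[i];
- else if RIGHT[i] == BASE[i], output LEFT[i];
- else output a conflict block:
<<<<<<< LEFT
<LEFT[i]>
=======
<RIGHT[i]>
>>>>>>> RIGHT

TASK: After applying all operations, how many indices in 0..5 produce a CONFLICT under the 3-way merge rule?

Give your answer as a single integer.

Answer: 0

Derivation:
Final LEFT:  [echo, foxtrot, foxtrot, kilo, kilo, delta]
Final RIGHT: [kilo, foxtrot, foxtrot, golf, kilo, delta]
i=0: L=echo=BASE, R=kilo -> take RIGHT -> kilo
i=1: L=foxtrot R=foxtrot -> agree -> foxtrot
i=2: L=foxtrot R=foxtrot -> agree -> foxtrot
i=3: L=kilo=BASE, R=golf -> take RIGHT -> golf
i=4: L=kilo R=kilo -> agree -> kilo
i=5: L=delta R=delta -> agree -> delta
Conflict count: 0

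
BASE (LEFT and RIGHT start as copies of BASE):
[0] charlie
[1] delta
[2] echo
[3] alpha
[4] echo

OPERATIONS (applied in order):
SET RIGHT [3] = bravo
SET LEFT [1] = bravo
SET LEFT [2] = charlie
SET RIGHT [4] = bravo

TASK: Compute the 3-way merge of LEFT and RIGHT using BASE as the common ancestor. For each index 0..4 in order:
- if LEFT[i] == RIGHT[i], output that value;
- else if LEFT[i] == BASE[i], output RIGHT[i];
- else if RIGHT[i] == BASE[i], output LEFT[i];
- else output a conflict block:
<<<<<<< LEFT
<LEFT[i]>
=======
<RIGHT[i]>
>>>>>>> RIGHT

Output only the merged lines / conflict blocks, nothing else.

Final LEFT:  [charlie, bravo, charlie, alpha, echo]
Final RIGHT: [charlie, delta, echo, bravo, bravo]
i=0: L=charlie R=charlie -> agree -> charlie
i=1: L=bravo, R=delta=BASE -> take LEFT -> bravo
i=2: L=charlie, R=echo=BASE -> take LEFT -> charlie
i=3: L=alpha=BASE, R=bravo -> take RIGHT -> bravo
i=4: L=echo=BASE, R=bravo -> take RIGHT -> bravo

Answer: charlie
bravo
charlie
bravo
bravo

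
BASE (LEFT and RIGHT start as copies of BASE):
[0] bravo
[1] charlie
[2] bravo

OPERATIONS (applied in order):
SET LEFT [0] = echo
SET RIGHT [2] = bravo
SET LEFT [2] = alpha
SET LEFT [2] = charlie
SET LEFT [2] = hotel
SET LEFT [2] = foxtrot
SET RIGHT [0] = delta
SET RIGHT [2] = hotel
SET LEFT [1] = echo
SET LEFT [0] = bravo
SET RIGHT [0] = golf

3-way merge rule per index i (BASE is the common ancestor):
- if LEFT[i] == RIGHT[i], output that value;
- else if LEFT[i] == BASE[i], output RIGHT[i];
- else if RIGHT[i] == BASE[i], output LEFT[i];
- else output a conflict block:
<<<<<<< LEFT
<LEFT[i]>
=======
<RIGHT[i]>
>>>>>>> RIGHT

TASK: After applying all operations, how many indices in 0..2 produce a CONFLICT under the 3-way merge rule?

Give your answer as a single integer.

Final LEFT:  [bravo, echo, foxtrot]
Final RIGHT: [golf, charlie, hotel]
i=0: L=bravo=BASE, R=golf -> take RIGHT -> golf
i=1: L=echo, R=charlie=BASE -> take LEFT -> echo
i=2: BASE=bravo L=foxtrot R=hotel all differ -> CONFLICT
Conflict count: 1

Answer: 1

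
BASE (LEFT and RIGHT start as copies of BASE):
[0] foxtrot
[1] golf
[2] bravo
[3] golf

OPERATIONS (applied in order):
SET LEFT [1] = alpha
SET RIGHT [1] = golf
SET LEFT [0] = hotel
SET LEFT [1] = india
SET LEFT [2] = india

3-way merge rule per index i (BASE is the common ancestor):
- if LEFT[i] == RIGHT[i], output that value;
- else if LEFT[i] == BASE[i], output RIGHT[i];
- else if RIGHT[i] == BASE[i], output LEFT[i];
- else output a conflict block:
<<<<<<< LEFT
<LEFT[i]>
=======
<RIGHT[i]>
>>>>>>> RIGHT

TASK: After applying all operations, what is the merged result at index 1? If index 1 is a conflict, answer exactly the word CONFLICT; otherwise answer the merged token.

Answer: india

Derivation:
Final LEFT:  [hotel, india, india, golf]
Final RIGHT: [foxtrot, golf, bravo, golf]
i=0: L=hotel, R=foxtrot=BASE -> take LEFT -> hotel
i=1: L=india, R=golf=BASE -> take LEFT -> india
i=2: L=india, R=bravo=BASE -> take LEFT -> india
i=3: L=golf R=golf -> agree -> golf
Index 1 -> india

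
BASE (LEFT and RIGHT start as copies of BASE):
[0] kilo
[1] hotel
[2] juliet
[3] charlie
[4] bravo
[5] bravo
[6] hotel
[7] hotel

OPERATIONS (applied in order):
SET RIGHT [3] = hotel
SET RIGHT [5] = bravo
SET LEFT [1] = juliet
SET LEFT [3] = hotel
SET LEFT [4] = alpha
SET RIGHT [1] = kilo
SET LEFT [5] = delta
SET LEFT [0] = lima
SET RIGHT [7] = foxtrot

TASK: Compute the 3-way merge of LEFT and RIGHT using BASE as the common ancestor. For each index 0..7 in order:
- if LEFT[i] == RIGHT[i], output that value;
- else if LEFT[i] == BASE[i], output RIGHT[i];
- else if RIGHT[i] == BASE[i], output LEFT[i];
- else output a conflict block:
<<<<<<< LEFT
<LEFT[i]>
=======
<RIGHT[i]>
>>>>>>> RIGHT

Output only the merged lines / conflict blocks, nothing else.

Answer: lima
<<<<<<< LEFT
juliet
=======
kilo
>>>>>>> RIGHT
juliet
hotel
alpha
delta
hotel
foxtrot

Derivation:
Final LEFT:  [lima, juliet, juliet, hotel, alpha, delta, hotel, hotel]
Final RIGHT: [kilo, kilo, juliet, hotel, bravo, bravo, hotel, foxtrot]
i=0: L=lima, R=kilo=BASE -> take LEFT -> lima
i=1: BASE=hotel L=juliet R=kilo all differ -> CONFLICT
i=2: L=juliet R=juliet -> agree -> juliet
i=3: L=hotel R=hotel -> agree -> hotel
i=4: L=alpha, R=bravo=BASE -> take LEFT -> alpha
i=5: L=delta, R=bravo=BASE -> take LEFT -> delta
i=6: L=hotel R=hotel -> agree -> hotel
i=7: L=hotel=BASE, R=foxtrot -> take RIGHT -> foxtrot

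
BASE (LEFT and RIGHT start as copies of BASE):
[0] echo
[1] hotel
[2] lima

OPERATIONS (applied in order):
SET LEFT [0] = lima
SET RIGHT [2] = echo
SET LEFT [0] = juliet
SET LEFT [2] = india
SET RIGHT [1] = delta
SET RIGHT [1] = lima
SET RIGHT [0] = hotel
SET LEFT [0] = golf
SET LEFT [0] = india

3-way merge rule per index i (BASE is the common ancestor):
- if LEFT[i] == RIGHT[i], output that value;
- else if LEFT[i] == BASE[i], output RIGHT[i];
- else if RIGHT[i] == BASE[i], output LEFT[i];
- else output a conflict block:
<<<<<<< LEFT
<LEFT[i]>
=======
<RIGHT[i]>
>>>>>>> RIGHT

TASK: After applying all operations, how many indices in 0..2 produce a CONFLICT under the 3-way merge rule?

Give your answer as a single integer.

Answer: 2

Derivation:
Final LEFT:  [india, hotel, india]
Final RIGHT: [hotel, lima, echo]
i=0: BASE=echo L=india R=hotel all differ -> CONFLICT
i=1: L=hotel=BASE, R=lima -> take RIGHT -> lima
i=2: BASE=lima L=india R=echo all differ -> CONFLICT
Conflict count: 2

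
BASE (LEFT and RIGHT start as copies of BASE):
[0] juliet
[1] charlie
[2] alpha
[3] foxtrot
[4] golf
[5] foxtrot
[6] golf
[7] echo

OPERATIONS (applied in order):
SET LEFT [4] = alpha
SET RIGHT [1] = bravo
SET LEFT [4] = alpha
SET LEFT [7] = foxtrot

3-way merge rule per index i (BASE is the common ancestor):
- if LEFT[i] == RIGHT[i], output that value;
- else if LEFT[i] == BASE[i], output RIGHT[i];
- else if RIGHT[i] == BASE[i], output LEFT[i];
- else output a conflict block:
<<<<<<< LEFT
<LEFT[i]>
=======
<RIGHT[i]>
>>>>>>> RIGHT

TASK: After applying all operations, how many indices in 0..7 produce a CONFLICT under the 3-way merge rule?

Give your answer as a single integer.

Answer: 0

Derivation:
Final LEFT:  [juliet, charlie, alpha, foxtrot, alpha, foxtrot, golf, foxtrot]
Final RIGHT: [juliet, bravo, alpha, foxtrot, golf, foxtrot, golf, echo]
i=0: L=juliet R=juliet -> agree -> juliet
i=1: L=charlie=BASE, R=bravo -> take RIGHT -> bravo
i=2: L=alpha R=alpha -> agree -> alpha
i=3: L=foxtrot R=foxtrot -> agree -> foxtrot
i=4: L=alpha, R=golf=BASE -> take LEFT -> alpha
i=5: L=foxtrot R=foxtrot -> agree -> foxtrot
i=6: L=golf R=golf -> agree -> golf
i=7: L=foxtrot, R=echo=BASE -> take LEFT -> foxtrot
Conflict count: 0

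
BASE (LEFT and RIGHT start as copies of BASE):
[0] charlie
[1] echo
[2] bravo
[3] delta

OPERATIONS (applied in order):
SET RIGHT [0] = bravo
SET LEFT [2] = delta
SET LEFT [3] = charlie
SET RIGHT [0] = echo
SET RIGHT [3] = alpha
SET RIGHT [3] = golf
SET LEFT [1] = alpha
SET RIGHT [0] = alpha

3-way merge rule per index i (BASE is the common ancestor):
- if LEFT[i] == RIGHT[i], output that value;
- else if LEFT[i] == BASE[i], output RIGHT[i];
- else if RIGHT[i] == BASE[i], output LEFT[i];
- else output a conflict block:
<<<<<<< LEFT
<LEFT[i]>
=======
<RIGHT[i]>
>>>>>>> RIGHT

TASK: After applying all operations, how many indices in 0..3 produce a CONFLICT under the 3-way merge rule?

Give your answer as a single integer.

Final LEFT:  [charlie, alpha, delta, charlie]
Final RIGHT: [alpha, echo, bravo, golf]
i=0: L=charlie=BASE, R=alpha -> take RIGHT -> alpha
i=1: L=alpha, R=echo=BASE -> take LEFT -> alpha
i=2: L=delta, R=bravo=BASE -> take LEFT -> delta
i=3: BASE=delta L=charlie R=golf all differ -> CONFLICT
Conflict count: 1

Answer: 1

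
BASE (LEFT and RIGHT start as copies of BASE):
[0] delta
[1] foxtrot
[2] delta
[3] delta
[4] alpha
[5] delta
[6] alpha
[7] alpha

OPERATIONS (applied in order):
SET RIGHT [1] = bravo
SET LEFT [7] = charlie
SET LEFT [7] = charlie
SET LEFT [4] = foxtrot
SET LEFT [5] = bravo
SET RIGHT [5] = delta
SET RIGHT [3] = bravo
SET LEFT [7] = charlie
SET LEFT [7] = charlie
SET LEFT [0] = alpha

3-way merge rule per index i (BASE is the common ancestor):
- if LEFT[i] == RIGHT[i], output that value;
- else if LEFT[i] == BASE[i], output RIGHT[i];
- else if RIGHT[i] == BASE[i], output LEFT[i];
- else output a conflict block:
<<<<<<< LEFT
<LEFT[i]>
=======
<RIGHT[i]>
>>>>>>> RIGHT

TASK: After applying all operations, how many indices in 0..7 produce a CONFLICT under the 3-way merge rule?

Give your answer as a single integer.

Answer: 0

Derivation:
Final LEFT:  [alpha, foxtrot, delta, delta, foxtrot, bravo, alpha, charlie]
Final RIGHT: [delta, bravo, delta, bravo, alpha, delta, alpha, alpha]
i=0: L=alpha, R=delta=BASE -> take LEFT -> alpha
i=1: L=foxtrot=BASE, R=bravo -> take RIGHT -> bravo
i=2: L=delta R=delta -> agree -> delta
i=3: L=delta=BASE, R=bravo -> take RIGHT -> bravo
i=4: L=foxtrot, R=alpha=BASE -> take LEFT -> foxtrot
i=5: L=bravo, R=delta=BASE -> take LEFT -> bravo
i=6: L=alpha R=alpha -> agree -> alpha
i=7: L=charlie, R=alpha=BASE -> take LEFT -> charlie
Conflict count: 0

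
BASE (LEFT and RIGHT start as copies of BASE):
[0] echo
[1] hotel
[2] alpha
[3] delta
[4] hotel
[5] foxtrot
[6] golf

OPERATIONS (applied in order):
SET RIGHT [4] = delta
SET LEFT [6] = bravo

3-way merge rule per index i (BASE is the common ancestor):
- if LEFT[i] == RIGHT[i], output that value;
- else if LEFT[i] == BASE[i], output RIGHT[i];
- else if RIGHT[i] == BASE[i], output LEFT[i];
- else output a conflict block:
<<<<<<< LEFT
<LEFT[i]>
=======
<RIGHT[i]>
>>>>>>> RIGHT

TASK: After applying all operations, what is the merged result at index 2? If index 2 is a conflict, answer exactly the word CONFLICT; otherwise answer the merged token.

Final LEFT:  [echo, hotel, alpha, delta, hotel, foxtrot, bravo]
Final RIGHT: [echo, hotel, alpha, delta, delta, foxtrot, golf]
i=0: L=echo R=echo -> agree -> echo
i=1: L=hotel R=hotel -> agree -> hotel
i=2: L=alpha R=alpha -> agree -> alpha
i=3: L=delta R=delta -> agree -> delta
i=4: L=hotel=BASE, R=delta -> take RIGHT -> delta
i=5: L=foxtrot R=foxtrot -> agree -> foxtrot
i=6: L=bravo, R=golf=BASE -> take LEFT -> bravo
Index 2 -> alpha

Answer: alpha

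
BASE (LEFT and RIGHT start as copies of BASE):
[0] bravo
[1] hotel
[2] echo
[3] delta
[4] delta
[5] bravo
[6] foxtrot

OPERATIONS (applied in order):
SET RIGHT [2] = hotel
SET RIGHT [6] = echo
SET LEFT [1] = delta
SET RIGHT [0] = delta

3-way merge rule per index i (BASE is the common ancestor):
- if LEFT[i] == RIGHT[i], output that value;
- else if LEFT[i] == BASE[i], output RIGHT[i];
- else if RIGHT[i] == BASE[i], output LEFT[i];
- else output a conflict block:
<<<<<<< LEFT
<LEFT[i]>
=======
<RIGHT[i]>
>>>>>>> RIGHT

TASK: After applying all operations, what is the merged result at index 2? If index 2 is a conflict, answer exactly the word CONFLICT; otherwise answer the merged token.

Final LEFT:  [bravo, delta, echo, delta, delta, bravo, foxtrot]
Final RIGHT: [delta, hotel, hotel, delta, delta, bravo, echo]
i=0: L=bravo=BASE, R=delta -> take RIGHT -> delta
i=1: L=delta, R=hotel=BASE -> take LEFT -> delta
i=2: L=echo=BASE, R=hotel -> take RIGHT -> hotel
i=3: L=delta R=delta -> agree -> delta
i=4: L=delta R=delta -> agree -> delta
i=5: L=bravo R=bravo -> agree -> bravo
i=6: L=foxtrot=BASE, R=echo -> take RIGHT -> echo
Index 2 -> hotel

Answer: hotel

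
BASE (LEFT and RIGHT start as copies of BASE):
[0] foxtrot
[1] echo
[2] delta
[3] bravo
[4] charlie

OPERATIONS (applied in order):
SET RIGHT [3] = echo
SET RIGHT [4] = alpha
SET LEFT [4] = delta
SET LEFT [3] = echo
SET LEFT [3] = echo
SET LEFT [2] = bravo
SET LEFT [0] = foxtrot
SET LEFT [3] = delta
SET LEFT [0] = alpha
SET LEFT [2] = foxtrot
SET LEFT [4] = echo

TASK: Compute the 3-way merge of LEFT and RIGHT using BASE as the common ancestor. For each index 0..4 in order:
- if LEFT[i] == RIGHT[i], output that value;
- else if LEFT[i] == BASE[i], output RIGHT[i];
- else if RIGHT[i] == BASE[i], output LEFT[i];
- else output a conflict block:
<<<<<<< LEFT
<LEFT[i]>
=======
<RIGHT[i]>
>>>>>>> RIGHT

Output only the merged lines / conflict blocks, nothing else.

Answer: alpha
echo
foxtrot
<<<<<<< LEFT
delta
=======
echo
>>>>>>> RIGHT
<<<<<<< LEFT
echo
=======
alpha
>>>>>>> RIGHT

Derivation:
Final LEFT:  [alpha, echo, foxtrot, delta, echo]
Final RIGHT: [foxtrot, echo, delta, echo, alpha]
i=0: L=alpha, R=foxtrot=BASE -> take LEFT -> alpha
i=1: L=echo R=echo -> agree -> echo
i=2: L=foxtrot, R=delta=BASE -> take LEFT -> foxtrot
i=3: BASE=bravo L=delta R=echo all differ -> CONFLICT
i=4: BASE=charlie L=echo R=alpha all differ -> CONFLICT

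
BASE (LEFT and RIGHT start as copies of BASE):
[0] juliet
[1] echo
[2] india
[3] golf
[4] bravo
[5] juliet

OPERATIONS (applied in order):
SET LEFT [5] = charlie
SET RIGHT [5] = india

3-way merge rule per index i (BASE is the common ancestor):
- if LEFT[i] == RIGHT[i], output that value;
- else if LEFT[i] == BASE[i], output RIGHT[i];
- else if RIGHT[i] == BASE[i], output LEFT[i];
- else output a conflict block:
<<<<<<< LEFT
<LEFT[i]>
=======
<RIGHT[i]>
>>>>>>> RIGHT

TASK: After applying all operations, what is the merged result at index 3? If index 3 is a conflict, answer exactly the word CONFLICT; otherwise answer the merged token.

Answer: golf

Derivation:
Final LEFT:  [juliet, echo, india, golf, bravo, charlie]
Final RIGHT: [juliet, echo, india, golf, bravo, india]
i=0: L=juliet R=juliet -> agree -> juliet
i=1: L=echo R=echo -> agree -> echo
i=2: L=india R=india -> agree -> india
i=3: L=golf R=golf -> agree -> golf
i=4: L=bravo R=bravo -> agree -> bravo
i=5: BASE=juliet L=charlie R=india all differ -> CONFLICT
Index 3 -> golf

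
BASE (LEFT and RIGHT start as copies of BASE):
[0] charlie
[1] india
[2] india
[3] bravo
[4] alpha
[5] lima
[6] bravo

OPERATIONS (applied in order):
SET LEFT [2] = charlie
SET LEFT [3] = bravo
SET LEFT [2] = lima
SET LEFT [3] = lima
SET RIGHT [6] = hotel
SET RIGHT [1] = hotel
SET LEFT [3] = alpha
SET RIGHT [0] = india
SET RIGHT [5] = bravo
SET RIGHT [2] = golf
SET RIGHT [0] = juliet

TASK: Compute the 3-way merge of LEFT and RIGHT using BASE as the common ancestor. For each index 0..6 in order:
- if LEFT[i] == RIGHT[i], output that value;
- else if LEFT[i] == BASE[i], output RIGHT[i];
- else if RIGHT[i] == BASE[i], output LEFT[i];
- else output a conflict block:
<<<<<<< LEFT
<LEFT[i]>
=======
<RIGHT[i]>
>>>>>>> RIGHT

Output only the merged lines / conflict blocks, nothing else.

Answer: juliet
hotel
<<<<<<< LEFT
lima
=======
golf
>>>>>>> RIGHT
alpha
alpha
bravo
hotel

Derivation:
Final LEFT:  [charlie, india, lima, alpha, alpha, lima, bravo]
Final RIGHT: [juliet, hotel, golf, bravo, alpha, bravo, hotel]
i=0: L=charlie=BASE, R=juliet -> take RIGHT -> juliet
i=1: L=india=BASE, R=hotel -> take RIGHT -> hotel
i=2: BASE=india L=lima R=golf all differ -> CONFLICT
i=3: L=alpha, R=bravo=BASE -> take LEFT -> alpha
i=4: L=alpha R=alpha -> agree -> alpha
i=5: L=lima=BASE, R=bravo -> take RIGHT -> bravo
i=6: L=bravo=BASE, R=hotel -> take RIGHT -> hotel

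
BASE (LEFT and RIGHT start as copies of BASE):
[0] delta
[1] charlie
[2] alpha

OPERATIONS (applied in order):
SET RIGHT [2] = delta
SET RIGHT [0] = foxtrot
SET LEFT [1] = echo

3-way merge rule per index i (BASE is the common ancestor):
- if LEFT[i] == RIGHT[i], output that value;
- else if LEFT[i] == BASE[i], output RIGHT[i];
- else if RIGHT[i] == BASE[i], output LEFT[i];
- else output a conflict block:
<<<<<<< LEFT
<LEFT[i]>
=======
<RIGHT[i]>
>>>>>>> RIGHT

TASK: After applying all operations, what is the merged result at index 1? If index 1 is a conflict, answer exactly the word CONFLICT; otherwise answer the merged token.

Answer: echo

Derivation:
Final LEFT:  [delta, echo, alpha]
Final RIGHT: [foxtrot, charlie, delta]
i=0: L=delta=BASE, R=foxtrot -> take RIGHT -> foxtrot
i=1: L=echo, R=charlie=BASE -> take LEFT -> echo
i=2: L=alpha=BASE, R=delta -> take RIGHT -> delta
Index 1 -> echo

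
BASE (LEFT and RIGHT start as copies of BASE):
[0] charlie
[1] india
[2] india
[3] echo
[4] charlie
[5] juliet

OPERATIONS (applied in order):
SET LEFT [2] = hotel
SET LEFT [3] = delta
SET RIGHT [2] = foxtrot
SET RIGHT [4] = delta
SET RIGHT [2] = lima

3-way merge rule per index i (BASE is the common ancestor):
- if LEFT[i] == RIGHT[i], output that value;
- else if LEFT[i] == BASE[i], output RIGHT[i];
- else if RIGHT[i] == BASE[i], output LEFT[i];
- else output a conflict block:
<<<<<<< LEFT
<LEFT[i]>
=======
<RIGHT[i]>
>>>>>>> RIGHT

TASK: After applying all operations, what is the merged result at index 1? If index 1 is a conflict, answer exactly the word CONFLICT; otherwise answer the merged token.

Answer: india

Derivation:
Final LEFT:  [charlie, india, hotel, delta, charlie, juliet]
Final RIGHT: [charlie, india, lima, echo, delta, juliet]
i=0: L=charlie R=charlie -> agree -> charlie
i=1: L=india R=india -> agree -> india
i=2: BASE=india L=hotel R=lima all differ -> CONFLICT
i=3: L=delta, R=echo=BASE -> take LEFT -> delta
i=4: L=charlie=BASE, R=delta -> take RIGHT -> delta
i=5: L=juliet R=juliet -> agree -> juliet
Index 1 -> india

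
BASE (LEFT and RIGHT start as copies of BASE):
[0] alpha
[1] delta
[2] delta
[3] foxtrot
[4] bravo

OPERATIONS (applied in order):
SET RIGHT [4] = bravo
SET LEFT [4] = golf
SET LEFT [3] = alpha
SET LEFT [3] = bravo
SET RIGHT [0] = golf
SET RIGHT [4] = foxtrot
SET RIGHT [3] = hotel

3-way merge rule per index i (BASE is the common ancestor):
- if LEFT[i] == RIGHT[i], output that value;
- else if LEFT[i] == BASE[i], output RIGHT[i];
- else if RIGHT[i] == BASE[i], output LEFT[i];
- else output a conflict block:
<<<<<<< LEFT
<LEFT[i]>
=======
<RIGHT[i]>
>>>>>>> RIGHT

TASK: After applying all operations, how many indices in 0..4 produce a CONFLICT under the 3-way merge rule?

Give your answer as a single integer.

Answer: 2

Derivation:
Final LEFT:  [alpha, delta, delta, bravo, golf]
Final RIGHT: [golf, delta, delta, hotel, foxtrot]
i=0: L=alpha=BASE, R=golf -> take RIGHT -> golf
i=1: L=delta R=delta -> agree -> delta
i=2: L=delta R=delta -> agree -> delta
i=3: BASE=foxtrot L=bravo R=hotel all differ -> CONFLICT
i=4: BASE=bravo L=golf R=foxtrot all differ -> CONFLICT
Conflict count: 2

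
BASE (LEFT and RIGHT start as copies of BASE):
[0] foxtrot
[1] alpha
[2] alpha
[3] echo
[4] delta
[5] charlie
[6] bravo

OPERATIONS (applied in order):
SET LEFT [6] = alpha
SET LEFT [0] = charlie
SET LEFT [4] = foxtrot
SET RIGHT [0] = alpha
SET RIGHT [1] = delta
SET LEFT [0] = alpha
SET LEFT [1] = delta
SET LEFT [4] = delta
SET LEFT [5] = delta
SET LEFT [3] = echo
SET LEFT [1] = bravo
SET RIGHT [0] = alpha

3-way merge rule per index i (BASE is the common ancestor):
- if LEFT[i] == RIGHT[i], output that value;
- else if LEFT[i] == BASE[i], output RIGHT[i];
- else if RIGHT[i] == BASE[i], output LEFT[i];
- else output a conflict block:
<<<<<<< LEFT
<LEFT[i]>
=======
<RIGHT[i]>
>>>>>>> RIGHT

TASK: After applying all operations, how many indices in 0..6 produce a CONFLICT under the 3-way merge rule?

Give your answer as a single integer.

Final LEFT:  [alpha, bravo, alpha, echo, delta, delta, alpha]
Final RIGHT: [alpha, delta, alpha, echo, delta, charlie, bravo]
i=0: L=alpha R=alpha -> agree -> alpha
i=1: BASE=alpha L=bravo R=delta all differ -> CONFLICT
i=2: L=alpha R=alpha -> agree -> alpha
i=3: L=echo R=echo -> agree -> echo
i=4: L=delta R=delta -> agree -> delta
i=5: L=delta, R=charlie=BASE -> take LEFT -> delta
i=6: L=alpha, R=bravo=BASE -> take LEFT -> alpha
Conflict count: 1

Answer: 1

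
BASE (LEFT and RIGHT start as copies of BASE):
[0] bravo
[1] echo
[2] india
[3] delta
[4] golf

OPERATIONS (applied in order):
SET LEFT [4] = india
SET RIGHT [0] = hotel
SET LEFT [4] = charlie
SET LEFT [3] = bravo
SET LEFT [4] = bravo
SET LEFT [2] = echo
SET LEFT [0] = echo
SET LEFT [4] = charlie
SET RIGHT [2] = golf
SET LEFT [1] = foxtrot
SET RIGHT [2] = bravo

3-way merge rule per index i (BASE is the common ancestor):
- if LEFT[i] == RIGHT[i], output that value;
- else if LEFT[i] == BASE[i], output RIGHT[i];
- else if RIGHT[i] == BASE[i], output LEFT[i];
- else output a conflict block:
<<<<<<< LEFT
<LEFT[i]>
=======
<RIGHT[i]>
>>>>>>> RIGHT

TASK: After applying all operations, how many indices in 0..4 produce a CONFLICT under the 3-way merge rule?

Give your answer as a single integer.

Final LEFT:  [echo, foxtrot, echo, bravo, charlie]
Final RIGHT: [hotel, echo, bravo, delta, golf]
i=0: BASE=bravo L=echo R=hotel all differ -> CONFLICT
i=1: L=foxtrot, R=echo=BASE -> take LEFT -> foxtrot
i=2: BASE=india L=echo R=bravo all differ -> CONFLICT
i=3: L=bravo, R=delta=BASE -> take LEFT -> bravo
i=4: L=charlie, R=golf=BASE -> take LEFT -> charlie
Conflict count: 2

Answer: 2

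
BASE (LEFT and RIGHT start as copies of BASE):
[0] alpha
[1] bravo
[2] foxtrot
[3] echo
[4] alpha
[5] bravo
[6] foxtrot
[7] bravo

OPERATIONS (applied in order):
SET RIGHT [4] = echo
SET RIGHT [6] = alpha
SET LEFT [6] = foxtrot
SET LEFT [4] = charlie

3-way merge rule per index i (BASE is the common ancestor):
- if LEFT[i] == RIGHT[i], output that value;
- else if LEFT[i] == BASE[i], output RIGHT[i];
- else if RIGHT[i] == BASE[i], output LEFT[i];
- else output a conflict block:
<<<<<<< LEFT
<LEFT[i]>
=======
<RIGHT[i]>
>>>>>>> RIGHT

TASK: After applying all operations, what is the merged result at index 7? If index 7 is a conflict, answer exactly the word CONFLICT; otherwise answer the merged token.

Answer: bravo

Derivation:
Final LEFT:  [alpha, bravo, foxtrot, echo, charlie, bravo, foxtrot, bravo]
Final RIGHT: [alpha, bravo, foxtrot, echo, echo, bravo, alpha, bravo]
i=0: L=alpha R=alpha -> agree -> alpha
i=1: L=bravo R=bravo -> agree -> bravo
i=2: L=foxtrot R=foxtrot -> agree -> foxtrot
i=3: L=echo R=echo -> agree -> echo
i=4: BASE=alpha L=charlie R=echo all differ -> CONFLICT
i=5: L=bravo R=bravo -> agree -> bravo
i=6: L=foxtrot=BASE, R=alpha -> take RIGHT -> alpha
i=7: L=bravo R=bravo -> agree -> bravo
Index 7 -> bravo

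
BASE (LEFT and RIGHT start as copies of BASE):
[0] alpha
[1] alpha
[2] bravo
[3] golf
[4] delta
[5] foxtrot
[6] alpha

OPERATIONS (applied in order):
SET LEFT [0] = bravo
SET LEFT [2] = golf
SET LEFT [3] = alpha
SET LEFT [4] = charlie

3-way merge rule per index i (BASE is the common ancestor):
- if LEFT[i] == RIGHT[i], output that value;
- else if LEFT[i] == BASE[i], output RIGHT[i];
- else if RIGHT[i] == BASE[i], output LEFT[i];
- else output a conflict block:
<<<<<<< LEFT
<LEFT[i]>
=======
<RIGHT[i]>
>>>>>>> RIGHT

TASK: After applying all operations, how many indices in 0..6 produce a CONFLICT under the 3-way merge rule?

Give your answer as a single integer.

Answer: 0

Derivation:
Final LEFT:  [bravo, alpha, golf, alpha, charlie, foxtrot, alpha]
Final RIGHT: [alpha, alpha, bravo, golf, delta, foxtrot, alpha]
i=0: L=bravo, R=alpha=BASE -> take LEFT -> bravo
i=1: L=alpha R=alpha -> agree -> alpha
i=2: L=golf, R=bravo=BASE -> take LEFT -> golf
i=3: L=alpha, R=golf=BASE -> take LEFT -> alpha
i=4: L=charlie, R=delta=BASE -> take LEFT -> charlie
i=5: L=foxtrot R=foxtrot -> agree -> foxtrot
i=6: L=alpha R=alpha -> agree -> alpha
Conflict count: 0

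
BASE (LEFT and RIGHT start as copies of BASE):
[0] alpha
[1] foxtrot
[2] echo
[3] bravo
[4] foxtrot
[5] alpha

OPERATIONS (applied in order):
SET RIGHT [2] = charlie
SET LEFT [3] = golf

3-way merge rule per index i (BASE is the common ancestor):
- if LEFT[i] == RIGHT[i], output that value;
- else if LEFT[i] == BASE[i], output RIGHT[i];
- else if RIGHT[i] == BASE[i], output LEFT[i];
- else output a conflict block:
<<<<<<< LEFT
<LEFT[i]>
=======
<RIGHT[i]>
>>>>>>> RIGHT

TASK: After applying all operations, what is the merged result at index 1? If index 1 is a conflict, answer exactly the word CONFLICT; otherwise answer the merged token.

Final LEFT:  [alpha, foxtrot, echo, golf, foxtrot, alpha]
Final RIGHT: [alpha, foxtrot, charlie, bravo, foxtrot, alpha]
i=0: L=alpha R=alpha -> agree -> alpha
i=1: L=foxtrot R=foxtrot -> agree -> foxtrot
i=2: L=echo=BASE, R=charlie -> take RIGHT -> charlie
i=3: L=golf, R=bravo=BASE -> take LEFT -> golf
i=4: L=foxtrot R=foxtrot -> agree -> foxtrot
i=5: L=alpha R=alpha -> agree -> alpha
Index 1 -> foxtrot

Answer: foxtrot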